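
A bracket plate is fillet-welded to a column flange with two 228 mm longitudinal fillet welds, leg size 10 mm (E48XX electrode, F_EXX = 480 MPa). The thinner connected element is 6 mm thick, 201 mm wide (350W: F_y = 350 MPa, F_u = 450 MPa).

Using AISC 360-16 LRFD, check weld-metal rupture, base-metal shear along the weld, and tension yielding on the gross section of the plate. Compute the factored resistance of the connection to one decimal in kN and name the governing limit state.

Weld metal: throat = 0.707×10 = 7.07 mm, L = 2×228 = 456 mm. φR_n = 0.75 × 0.6 × 480 × 7.07 × 456 = 696.4 kN.
Base metal shear (6 mm plate): yield φR_n = 1.0×0.6×350×6×456 = 574.6 kN; rupture φR_n = 0.75×0.6×450×6×456 = 554.0 kN; take 554.0 kN (rupture).
Tension yield (gross): A_g = 201×6 = 1206 mm². φR_n = 0.90 × 350 × 1206 = 379.9 kN.
Governing: min(696.4, 554.0, 379.9) = 379.9 kN → gross-section yield.

379.9 kN (gross-section yield governs)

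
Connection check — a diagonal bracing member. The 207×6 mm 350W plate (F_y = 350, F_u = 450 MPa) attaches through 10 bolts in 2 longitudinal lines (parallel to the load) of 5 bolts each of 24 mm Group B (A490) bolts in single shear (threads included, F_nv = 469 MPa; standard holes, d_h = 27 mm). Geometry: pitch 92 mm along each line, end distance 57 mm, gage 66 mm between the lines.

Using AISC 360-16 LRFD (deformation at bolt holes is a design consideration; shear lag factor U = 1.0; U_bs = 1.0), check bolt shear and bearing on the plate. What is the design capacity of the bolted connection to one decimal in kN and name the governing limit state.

1144.5 kN (bearing governs)

Bolt shear: A_b = π(24)²/4 = 452.39 mm². φR_n = 0.75 × 469 × 452.39 × 10 × 1 = 1591.3 kN.
Bearing (6 mm plate, F_u = 450 MPa): end bolts L_c = 57 − 27/2 = 43.5, R_n = min(1.2×43.5×6×450, 2.4×24×6×450) = 140.94 kN/bolt; interior L_c = 92 − 27 = 65, R_n = 155.52 kN/bolt. φR_n = 0.75 × (2×140.94 + 8×155.52) = 1144.5 kN.
Governing: min(1591.3, 1144.5) = 1144.5 kN → bearing.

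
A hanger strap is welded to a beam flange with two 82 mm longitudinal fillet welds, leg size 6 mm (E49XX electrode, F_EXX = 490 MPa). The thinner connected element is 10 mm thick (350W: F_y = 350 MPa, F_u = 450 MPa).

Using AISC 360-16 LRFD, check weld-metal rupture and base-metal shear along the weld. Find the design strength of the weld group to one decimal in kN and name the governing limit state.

153.4 kN (weld metal governs)

Weld metal: throat = 0.707×6 = 4.242 mm, L = 2×82 = 164 mm. φR_n = 0.75 × 0.6 × 490 × 4.242 × 164 = 153.4 kN.
Base metal shear (10 mm plate): yield φR_n = 1.0×0.6×350×10×164 = 344.4 kN; rupture φR_n = 0.75×0.6×450×10×164 = 332.1 kN; take 332.1 kN (rupture).
Governing: min(153.4, 332.1) = 153.4 kN → weld metal.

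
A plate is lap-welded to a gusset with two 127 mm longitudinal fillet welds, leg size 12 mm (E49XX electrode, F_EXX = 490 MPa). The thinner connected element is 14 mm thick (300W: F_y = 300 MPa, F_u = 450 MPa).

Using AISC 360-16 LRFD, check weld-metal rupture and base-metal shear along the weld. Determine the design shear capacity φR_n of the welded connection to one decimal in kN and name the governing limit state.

Weld metal: throat = 0.707×12 = 8.484 mm, L = 2×127 = 254 mm. φR_n = 0.75 × 0.6 × 490 × 8.484 × 254 = 475.2 kN.
Base metal shear (14 mm plate): yield φR_n = 1.0×0.6×300×14×254 = 640.1 kN; rupture φR_n = 0.75×0.6×450×14×254 = 720.1 kN; take 640.1 kN (yield).
Governing: min(475.2, 640.1) = 475.2 kN → weld metal.

475.2 kN (weld metal governs)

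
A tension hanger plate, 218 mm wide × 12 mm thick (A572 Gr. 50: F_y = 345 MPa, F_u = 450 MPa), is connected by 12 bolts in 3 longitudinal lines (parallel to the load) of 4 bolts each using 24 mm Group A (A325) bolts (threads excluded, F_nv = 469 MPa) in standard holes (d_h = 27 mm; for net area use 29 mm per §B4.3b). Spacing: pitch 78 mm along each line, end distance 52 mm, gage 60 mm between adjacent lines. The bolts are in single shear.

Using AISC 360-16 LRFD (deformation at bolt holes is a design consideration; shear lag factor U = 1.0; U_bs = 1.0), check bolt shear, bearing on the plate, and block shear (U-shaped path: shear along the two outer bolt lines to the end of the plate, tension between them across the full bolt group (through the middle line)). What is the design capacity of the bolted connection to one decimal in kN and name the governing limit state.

1147.8 kN (block shear governs)

Bolt shear: A_b = π(24)²/4 = 452.39 mm². φR_n = 0.75 × 469 × 452.39 × 12 × 1 = 1909.5 kN.
Bearing (12 mm plate, F_u = 450 MPa): end bolts L_c = 52 − 27/2 = 38.5, R_n = min(1.2×38.5×12×450, 2.4×24×12×450) = 249.48 kN/bolt; interior L_c = 78 − 27 = 51, R_n = 311.04 kN/bolt. φR_n = 0.75 × (3×249.48 + 9×311.04) = 2660.9 kN.
Block shear: shear path 2×[52+3×78] = 2×286 mm, A_gv = 6864, A_nv = 2×(286 − 3.5×29)×12 = 4428 mm²; tension across gage: (120 − 2×29)×12 = 744 mm². R_n = min(0.6×450×4428, 0.6×345×6864) + 1.0×450×744 = min(1195.6, 1420.8) + 334.8 = 1530.4 kN. φR_n = 0.75 × 1530.4 = 1147.8 kN.
Governing: min(1909.5, 2660.9, 1147.8) = 1147.8 kN → block shear.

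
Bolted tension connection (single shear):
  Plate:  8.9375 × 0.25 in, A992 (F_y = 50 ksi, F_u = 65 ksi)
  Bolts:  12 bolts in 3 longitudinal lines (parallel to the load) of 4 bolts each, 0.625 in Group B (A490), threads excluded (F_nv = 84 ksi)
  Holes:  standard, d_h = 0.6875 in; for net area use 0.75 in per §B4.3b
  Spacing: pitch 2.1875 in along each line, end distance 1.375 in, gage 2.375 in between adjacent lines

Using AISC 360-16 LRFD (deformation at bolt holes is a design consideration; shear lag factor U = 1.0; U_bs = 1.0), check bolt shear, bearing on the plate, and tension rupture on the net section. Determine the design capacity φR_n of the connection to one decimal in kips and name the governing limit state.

Bolt shear: A_b = π(0.625)²/4 = 0.3068 in². φR_n = 0.75 × 84 × 0.3068 × 12 × 1 = 231.9 kips.
Bearing (0.25 in plate, F_u = 65 ksi): end bolts L_c = 1.375 − 0.6875/2 = 1.03125, R_n = min(1.2×1.03125×0.25×65, 2.4×0.625×0.25×65) = 20.109 kips/bolt; interior L_c = 2.1875 − 0.6875 = 1.5, R_n = 24.375 kips/bolt. φR_n = 0.75 × (3×20.109 + 9×24.375) = 209.8 kips.
Tension rupture (net): A_n = (8.9375 − 3×0.75)×0.25 = 1.6719 in² (U = 1.0, A_e = A_n). φR_n = 0.75 × 65 × 1.6719 = 81.5 kips.
Governing: min(231.9, 209.8, 81.5) = 81.5 kips → net-section rupture.

81.5 kips (net-section rupture governs)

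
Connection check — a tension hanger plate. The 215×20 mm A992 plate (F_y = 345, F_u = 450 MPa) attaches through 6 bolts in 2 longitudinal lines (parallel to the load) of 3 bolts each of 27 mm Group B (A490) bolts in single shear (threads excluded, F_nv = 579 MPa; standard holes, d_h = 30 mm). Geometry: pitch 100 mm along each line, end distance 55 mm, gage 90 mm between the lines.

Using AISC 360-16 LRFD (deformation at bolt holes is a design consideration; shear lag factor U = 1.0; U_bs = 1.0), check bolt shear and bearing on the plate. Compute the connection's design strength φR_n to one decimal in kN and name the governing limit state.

Bolt shear: A_b = π(27)²/4 = 572.56 mm². φR_n = 0.75 × 579 × 572.56 × 6 × 1 = 1491.8 kN.
Bearing (20 mm plate, F_u = 450 MPa): end bolts L_c = 55 − 30/2 = 40, R_n = min(1.2×40×20×450, 2.4×27×20×450) = 432 kN/bolt; interior L_c = 100 − 30 = 70, R_n = 583.2 kN/bolt. φR_n = 0.75 × (2×432 + 4×583.2) = 2397.6 kN.
Governing: min(1491.8, 2397.6) = 1491.8 kN → bolt shear.

1491.8 kN (bolt shear governs)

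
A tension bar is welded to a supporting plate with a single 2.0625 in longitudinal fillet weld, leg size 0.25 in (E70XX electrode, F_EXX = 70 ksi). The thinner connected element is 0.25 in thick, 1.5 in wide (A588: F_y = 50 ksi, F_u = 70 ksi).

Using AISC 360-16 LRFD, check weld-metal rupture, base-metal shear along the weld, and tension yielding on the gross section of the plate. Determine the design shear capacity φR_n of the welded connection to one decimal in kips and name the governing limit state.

Weld metal: throat = 0.707×0.25 = 0.17675 in, L = 2.0625 in. φR_n = 0.75 × 0.6 × 70 × 0.17675 × 2.0625 = 11.5 kips.
Base metal shear (0.25 in plate): yield φR_n = 1.0×0.6×50×0.25×2.0625 = 15.5 kips; rupture φR_n = 0.75×0.6×70×0.25×2.0625 = 16.2 kips; take 15.5 kips (yield).
Tension yield (gross): A_g = 1.5×0.25 = 0.375 in². φR_n = 0.90 × 50 × 0.375 = 16.9 kips.
Governing: min(11.5, 15.5, 16.9) = 11.5 kips → weld metal.

11.5 kips (weld metal governs)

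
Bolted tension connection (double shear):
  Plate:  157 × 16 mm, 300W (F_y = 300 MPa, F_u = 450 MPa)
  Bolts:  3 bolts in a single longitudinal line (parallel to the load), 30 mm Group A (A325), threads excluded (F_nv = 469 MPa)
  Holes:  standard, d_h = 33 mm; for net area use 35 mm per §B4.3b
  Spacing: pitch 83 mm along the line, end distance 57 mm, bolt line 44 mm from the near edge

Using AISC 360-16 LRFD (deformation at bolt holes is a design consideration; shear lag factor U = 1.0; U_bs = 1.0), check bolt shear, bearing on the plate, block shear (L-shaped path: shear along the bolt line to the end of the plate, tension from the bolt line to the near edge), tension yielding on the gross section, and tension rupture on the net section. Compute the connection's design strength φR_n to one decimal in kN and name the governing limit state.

Bolt shear: A_b = π(30)²/4 = 706.86 mm². φR_n = 0.75 × 469 × 706.86 × 3 × 2 = 1491.8 kN.
Bearing (16 mm plate, F_u = 450 MPa): end bolts L_c = 57 − 33/2 = 40.5, R_n = min(1.2×40.5×16×450, 2.4×30×16×450) = 349.92 kN/bolt; interior L_c = 83 − 33 = 50, R_n = 432 kN/bolt. φR_n = 0.75 × (1×349.92 + 2×432) = 910.4 kN.
Block shear: shear path 1×[57+2×83] = 1×223 mm, A_gv = 3568, A_nv = 1×(223 − 2.5×35)×16 = 2168 mm²; tension to near edge: (44 − 0.5×35)×16 = 424 mm². R_n = min(0.6×450×2168, 0.6×300×3568) + 1.0×450×424 = min(585.36, 642.24) + 190.8 = 776.16 kN. φR_n = 0.75 × 776.16 = 582.1 kN.
Tension yield (gross): A_g = 157×16 = 2512 mm². φR_n = 0.90 × 300 × 2512 = 678.2 kN.
Tension rupture (net): A_n = (157 − 1×35)×16 = 1952 mm² (U = 1.0, A_e = A_n). φR_n = 0.75 × 450 × 1952 = 658.8 kN.
Governing: min(1491.8, 910.4, 582.1, 678.2, 658.8) = 582.1 kN → block shear.

582.1 kN (block shear governs)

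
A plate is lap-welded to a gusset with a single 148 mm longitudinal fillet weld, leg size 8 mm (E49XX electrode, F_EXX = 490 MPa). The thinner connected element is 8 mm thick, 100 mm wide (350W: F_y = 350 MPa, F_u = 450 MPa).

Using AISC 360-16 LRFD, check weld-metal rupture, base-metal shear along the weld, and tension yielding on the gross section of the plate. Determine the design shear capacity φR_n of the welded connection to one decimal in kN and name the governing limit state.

184.6 kN (weld metal governs)

Weld metal: throat = 0.707×8 = 5.656 mm, L = 148 mm. φR_n = 0.75 × 0.6 × 490 × 5.656 × 148 = 184.6 kN.
Base metal shear (8 mm plate): yield φR_n = 1.0×0.6×350×8×148 = 248.6 kN; rupture φR_n = 0.75×0.6×450×8×148 = 239.8 kN; take 239.8 kN (rupture).
Tension yield (gross): A_g = 100×8 = 800 mm². φR_n = 0.90 × 350 × 800 = 252.0 kN.
Governing: min(184.6, 239.8, 252.0) = 184.6 kN → weld metal.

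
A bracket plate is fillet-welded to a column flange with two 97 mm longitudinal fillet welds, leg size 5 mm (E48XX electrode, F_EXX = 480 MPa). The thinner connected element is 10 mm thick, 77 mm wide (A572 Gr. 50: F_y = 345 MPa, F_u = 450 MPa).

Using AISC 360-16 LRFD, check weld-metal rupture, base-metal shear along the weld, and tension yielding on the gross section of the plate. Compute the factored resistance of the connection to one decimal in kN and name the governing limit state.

Weld metal: throat = 0.707×5 = 3.535 mm, L = 2×97 = 194 mm. φR_n = 0.75 × 0.6 × 480 × 3.535 × 194 = 148.1 kN.
Base metal shear (10 mm plate): yield φR_n = 1.0×0.6×345×10×194 = 401.6 kN; rupture φR_n = 0.75×0.6×450×10×194 = 392.9 kN; take 392.9 kN (rupture).
Tension yield (gross): A_g = 77×10 = 770 mm². φR_n = 0.90 × 345 × 770 = 239.1 kN.
Governing: min(148.1, 392.9, 239.1) = 148.1 kN → weld metal.

148.1 kN (weld metal governs)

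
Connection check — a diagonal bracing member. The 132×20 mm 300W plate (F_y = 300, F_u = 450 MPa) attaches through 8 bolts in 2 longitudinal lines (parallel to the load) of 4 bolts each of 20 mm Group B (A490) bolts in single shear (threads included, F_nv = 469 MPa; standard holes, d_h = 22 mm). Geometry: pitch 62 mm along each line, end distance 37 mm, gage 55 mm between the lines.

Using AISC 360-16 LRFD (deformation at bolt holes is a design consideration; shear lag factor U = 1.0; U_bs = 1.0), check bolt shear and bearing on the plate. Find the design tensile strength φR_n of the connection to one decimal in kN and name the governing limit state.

884.0 kN (bolt shear governs)

Bolt shear: A_b = π(20)²/4 = 314.16 mm². φR_n = 0.75 × 469 × 314.16 × 8 × 1 = 884.0 kN.
Bearing (20 mm plate, F_u = 450 MPa): end bolts L_c = 37 − 22/2 = 26, R_n = min(1.2×26×20×450, 2.4×20×20×450) = 280.8 kN/bolt; interior L_c = 62 − 22 = 40, R_n = 432 kN/bolt. φR_n = 0.75 × (2×280.8 + 6×432) = 2365.2 kN.
Governing: min(884.0, 2365.2) = 884.0 kN → bolt shear.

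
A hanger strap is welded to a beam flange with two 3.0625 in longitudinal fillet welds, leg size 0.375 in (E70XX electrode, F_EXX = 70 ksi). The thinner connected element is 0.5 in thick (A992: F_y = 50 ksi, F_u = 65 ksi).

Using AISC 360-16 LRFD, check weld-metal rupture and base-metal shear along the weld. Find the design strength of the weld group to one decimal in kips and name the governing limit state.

51.2 kips (weld metal governs)

Weld metal: throat = 0.707×0.375 = 0.26513 in, L = 2×3.0625 = 6.125 in. φR_n = 0.75 × 0.6 × 70 × 0.26513 × 6.125 = 51.2 kips.
Base metal shear (0.5 in plate): yield φR_n = 1.0×0.6×50×0.5×6.125 = 91.9 kips; rupture φR_n = 0.75×0.6×65×0.5×6.125 = 89.6 kips; take 89.6 kips (rupture).
Governing: min(51.2, 89.6) = 51.2 kips → weld metal.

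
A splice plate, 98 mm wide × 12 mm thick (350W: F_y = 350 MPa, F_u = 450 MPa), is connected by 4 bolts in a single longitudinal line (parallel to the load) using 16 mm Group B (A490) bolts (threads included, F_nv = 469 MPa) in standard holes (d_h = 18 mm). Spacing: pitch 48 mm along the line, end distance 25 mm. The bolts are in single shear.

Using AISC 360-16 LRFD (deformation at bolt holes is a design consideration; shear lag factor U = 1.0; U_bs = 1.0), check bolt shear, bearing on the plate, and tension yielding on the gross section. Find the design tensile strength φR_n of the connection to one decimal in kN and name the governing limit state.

Bolt shear: A_b = π(16)²/4 = 201.06 mm². φR_n = 0.75 × 469 × 201.06 × 4 × 1 = 282.9 kN.
Bearing (12 mm plate, F_u = 450 MPa): end bolts L_c = 25 − 18/2 = 16, R_n = min(1.2×16×12×450, 2.4×16×12×450) = 103.68 kN/bolt; interior L_c = 48 − 18 = 30, R_n = 194.4 kN/bolt. φR_n = 0.75 × (1×103.68 + 3×194.4) = 515.2 kN.
Tension yield (gross): A_g = 98×12 = 1176 mm². φR_n = 0.90 × 350 × 1176 = 370.4 kN.
Governing: min(282.9, 515.2, 370.4) = 282.9 kN → bolt shear.

282.9 kN (bolt shear governs)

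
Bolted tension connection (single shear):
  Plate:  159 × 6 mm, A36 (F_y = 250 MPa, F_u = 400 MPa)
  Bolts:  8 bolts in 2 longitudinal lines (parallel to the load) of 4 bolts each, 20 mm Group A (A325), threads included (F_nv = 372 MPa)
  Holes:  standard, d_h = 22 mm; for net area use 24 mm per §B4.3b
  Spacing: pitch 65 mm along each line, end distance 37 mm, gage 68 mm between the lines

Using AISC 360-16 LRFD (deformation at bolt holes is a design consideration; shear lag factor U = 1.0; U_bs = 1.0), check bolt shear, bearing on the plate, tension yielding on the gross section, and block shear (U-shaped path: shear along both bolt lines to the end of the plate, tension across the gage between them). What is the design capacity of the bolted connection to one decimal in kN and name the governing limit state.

Bolt shear: A_b = π(20)²/4 = 314.16 mm². φR_n = 0.75 × 372 × 314.16 × 8 × 1 = 701.2 kN.
Bearing (6 mm plate, F_u = 400 MPa): end bolts L_c = 37 − 22/2 = 26, R_n = min(1.2×26×6×400, 2.4×20×6×400) = 74.88 kN/bolt; interior L_c = 65 − 22 = 43, R_n = 115.2 kN/bolt. φR_n = 0.75 × (2×74.88 + 6×115.2) = 630.7 kN.
Tension yield (gross): A_g = 159×6 = 954 mm². φR_n = 0.90 × 250 × 954 = 214.7 kN.
Block shear: shear path 2×[37+3×65] = 2×232 mm, A_gv = 2784, A_nv = 2×(232 − 3.5×24)×6 = 1776 mm²; tension across gage: (68 − 1×24)×6 = 264 mm². R_n = min(0.6×400×1776, 0.6×250×2784) + 1.0×400×264 = min(426.24, 417.6) + 105.6 = 523.2 kN. φR_n = 0.75 × 523.2 = 392.4 kN.
Governing: min(701.2, 630.7, 214.7, 392.4) = 214.7 kN → gross-section yield.

214.7 kN (gross-section yield governs)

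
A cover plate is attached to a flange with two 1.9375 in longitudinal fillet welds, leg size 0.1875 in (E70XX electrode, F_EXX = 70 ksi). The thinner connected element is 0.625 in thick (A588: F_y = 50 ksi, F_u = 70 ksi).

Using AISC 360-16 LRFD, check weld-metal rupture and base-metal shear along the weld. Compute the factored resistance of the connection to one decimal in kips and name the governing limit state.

Weld metal: throat = 0.707×0.1875 = 0.13256 in, L = 2×1.9375 = 3.875 in. φR_n = 0.75 × 0.6 × 70 × 0.13256 × 3.875 = 16.2 kips.
Base metal shear (0.625 in plate): yield φR_n = 1.0×0.6×50×0.625×3.875 = 72.7 kips; rupture φR_n = 0.75×0.6×70×0.625×3.875 = 76.3 kips; take 72.7 kips (yield).
Governing: min(16.2, 72.7) = 16.2 kips → weld metal.

16.2 kips (weld metal governs)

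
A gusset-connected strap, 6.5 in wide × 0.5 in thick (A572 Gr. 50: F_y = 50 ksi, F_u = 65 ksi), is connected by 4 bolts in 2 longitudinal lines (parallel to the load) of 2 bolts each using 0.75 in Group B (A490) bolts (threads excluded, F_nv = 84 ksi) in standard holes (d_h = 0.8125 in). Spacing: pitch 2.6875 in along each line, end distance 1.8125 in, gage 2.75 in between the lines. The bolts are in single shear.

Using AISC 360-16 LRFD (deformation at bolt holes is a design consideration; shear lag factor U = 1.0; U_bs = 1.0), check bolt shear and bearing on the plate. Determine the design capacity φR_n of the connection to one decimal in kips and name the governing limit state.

111.3 kips (bolt shear governs)

Bolt shear: A_b = π(0.75)²/4 = 0.44179 in². φR_n = 0.75 × 84 × 0.44179 × 4 × 1 = 111.3 kips.
Bearing (0.5 in plate, F_u = 65 ksi): end bolts L_c = 1.8125 − 0.8125/2 = 1.40625, R_n = min(1.2×1.40625×0.5×65, 2.4×0.75×0.5×65) = 54.844 kips/bolt; interior L_c = 2.6875 − 0.8125 = 1.875, R_n = 58.5 kips/bolt. φR_n = 0.75 × (2×54.844 + 2×58.5) = 170.0 kips.
Governing: min(111.3, 170.0) = 111.3 kips → bolt shear.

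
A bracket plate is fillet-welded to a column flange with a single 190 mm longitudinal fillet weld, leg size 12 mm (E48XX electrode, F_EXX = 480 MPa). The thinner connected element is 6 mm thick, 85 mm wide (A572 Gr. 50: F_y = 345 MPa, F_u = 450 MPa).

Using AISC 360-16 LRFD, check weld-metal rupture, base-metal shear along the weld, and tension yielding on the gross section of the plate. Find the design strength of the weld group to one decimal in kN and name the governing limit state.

Weld metal: throat = 0.707×12 = 8.484 mm, L = 190 mm. φR_n = 0.75 × 0.6 × 480 × 8.484 × 190 = 348.2 kN.
Base metal shear (6 mm plate): yield φR_n = 1.0×0.6×345×6×190 = 236.0 kN; rupture φR_n = 0.75×0.6×450×6×190 = 230.9 kN; take 230.9 kN (rupture).
Tension yield (gross): A_g = 85×6 = 510 mm². φR_n = 0.90 × 345 × 510 = 158.4 kN.
Governing: min(348.2, 230.9, 158.4) = 158.4 kN → gross-section yield.

158.4 kN (gross-section yield governs)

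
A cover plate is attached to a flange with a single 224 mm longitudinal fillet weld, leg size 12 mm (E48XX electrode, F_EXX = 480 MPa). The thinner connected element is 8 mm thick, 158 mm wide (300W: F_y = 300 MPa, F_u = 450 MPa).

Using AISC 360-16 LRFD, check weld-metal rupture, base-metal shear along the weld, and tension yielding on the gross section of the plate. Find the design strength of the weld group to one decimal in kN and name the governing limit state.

322.6 kN (base-metal shear governs)

Weld metal: throat = 0.707×12 = 8.484 mm, L = 224 mm. φR_n = 0.75 × 0.6 × 480 × 8.484 × 224 = 410.5 kN.
Base metal shear (8 mm plate): yield φR_n = 1.0×0.6×300×8×224 = 322.6 kN; rupture φR_n = 0.75×0.6×450×8×224 = 362.9 kN; take 322.6 kN (yield).
Tension yield (gross): A_g = 158×8 = 1264 mm². φR_n = 0.90 × 300 × 1264 = 341.3 kN.
Governing: min(410.5, 322.6, 341.3) = 322.6 kN → base-metal shear.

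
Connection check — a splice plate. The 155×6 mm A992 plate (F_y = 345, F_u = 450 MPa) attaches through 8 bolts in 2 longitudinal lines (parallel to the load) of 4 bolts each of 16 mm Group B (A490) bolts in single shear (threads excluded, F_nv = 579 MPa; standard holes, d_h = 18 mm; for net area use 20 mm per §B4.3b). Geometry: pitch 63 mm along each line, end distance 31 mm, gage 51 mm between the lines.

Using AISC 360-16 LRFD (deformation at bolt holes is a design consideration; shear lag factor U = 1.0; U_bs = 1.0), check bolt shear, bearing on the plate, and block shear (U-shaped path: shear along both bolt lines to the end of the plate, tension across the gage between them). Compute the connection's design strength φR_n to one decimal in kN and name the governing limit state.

427.3 kN (block shear governs)

Bolt shear: A_b = π(16)²/4 = 201.06 mm². φR_n = 0.75 × 579 × 201.06 × 8 × 1 = 698.5 kN.
Bearing (6 mm plate, F_u = 450 MPa): end bolts L_c = 31 − 18/2 = 22, R_n = min(1.2×22×6×450, 2.4×16×6×450) = 71.28 kN/bolt; interior L_c = 63 − 18 = 45, R_n = 103.68 kN/bolt. φR_n = 0.75 × (2×71.28 + 6×103.68) = 573.5 kN.
Block shear: shear path 2×[31+3×63] = 2×220 mm, A_gv = 2640, A_nv = 2×(220 − 3.5×20)×6 = 1800 mm²; tension across gage: (51 − 1×20)×6 = 186 mm². R_n = min(0.6×450×1800, 0.6×345×2640) + 1.0×450×186 = min(486, 546.48) + 83.7 = 569.7 kN. φR_n = 0.75 × 569.7 = 427.3 kN.
Governing: min(698.5, 573.5, 427.3) = 427.3 kN → block shear.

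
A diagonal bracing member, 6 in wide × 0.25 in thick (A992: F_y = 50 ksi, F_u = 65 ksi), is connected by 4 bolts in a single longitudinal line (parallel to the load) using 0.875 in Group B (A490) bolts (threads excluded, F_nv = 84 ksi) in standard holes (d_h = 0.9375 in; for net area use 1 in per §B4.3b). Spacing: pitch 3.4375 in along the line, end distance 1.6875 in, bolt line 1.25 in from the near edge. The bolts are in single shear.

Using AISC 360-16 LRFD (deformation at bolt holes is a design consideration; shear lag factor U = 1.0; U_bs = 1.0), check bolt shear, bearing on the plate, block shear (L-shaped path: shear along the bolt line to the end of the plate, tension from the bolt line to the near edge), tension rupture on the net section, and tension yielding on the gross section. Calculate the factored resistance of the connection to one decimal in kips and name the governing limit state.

60.9 kips (net-section rupture governs)

Bolt shear: A_b = π(0.875)²/4 = 0.60132 in². φR_n = 0.75 × 84 × 0.60132 × 4 × 1 = 151.5 kips.
Bearing (0.25 in plate, F_u = 65 ksi): end bolts L_c = 1.6875 − 0.9375/2 = 1.21875, R_n = min(1.2×1.21875×0.25×65, 2.4×0.875×0.25×65) = 23.766 kips/bolt; interior L_c = 3.4375 − 0.9375 = 2.5, R_n = 34.125 kips/bolt. φR_n = 0.75 × (1×23.766 + 3×34.125) = 94.6 kips.
Block shear: shear path 1×[1.6875+3×3.4375] = 1×12 in, A_gv = 3, A_nv = 1×(12 − 3.5×1)×0.25 = 2.125 in²; tension to near edge: (1.25 − 0.5×1)×0.25 = 0.1875 in². R_n = min(0.6×65×2.125, 0.6×50×3) + 1.0×65×0.1875 = min(82.875, 90) + 12.188 = 95.063 kips. φR_n = 0.75 × 95.063 = 71.3 kips.
Tension rupture (net): A_n = (6 − 1×1)×0.25 = 1.25 in² (U = 1.0, A_e = A_n). φR_n = 0.75 × 65 × 1.25 = 60.9 kips.
Tension yield (gross): A_g = 6×0.25 = 1.5 in². φR_n = 0.90 × 50 × 1.5 = 67.5 kips.
Governing: min(151.5, 94.6, 71.3, 60.9, 67.5) = 60.9 kips → net-section rupture.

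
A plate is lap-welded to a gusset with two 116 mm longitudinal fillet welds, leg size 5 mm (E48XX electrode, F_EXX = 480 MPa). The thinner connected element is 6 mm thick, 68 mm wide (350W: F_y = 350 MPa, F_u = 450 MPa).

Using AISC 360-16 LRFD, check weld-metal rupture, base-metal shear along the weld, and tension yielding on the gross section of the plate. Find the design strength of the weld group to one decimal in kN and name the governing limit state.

128.5 kN (gross-section yield governs)

Weld metal: throat = 0.707×5 = 3.535 mm, L = 2×116 = 232 mm. φR_n = 0.75 × 0.6 × 480 × 3.535 × 232 = 177.1 kN.
Base metal shear (6 mm plate): yield φR_n = 1.0×0.6×350×6×232 = 292.3 kN; rupture φR_n = 0.75×0.6×450×6×232 = 281.9 kN; take 281.9 kN (rupture).
Tension yield (gross): A_g = 68×6 = 408 mm². φR_n = 0.90 × 350 × 408 = 128.5 kN.
Governing: min(177.1, 281.9, 128.5) = 128.5 kN → gross-section yield.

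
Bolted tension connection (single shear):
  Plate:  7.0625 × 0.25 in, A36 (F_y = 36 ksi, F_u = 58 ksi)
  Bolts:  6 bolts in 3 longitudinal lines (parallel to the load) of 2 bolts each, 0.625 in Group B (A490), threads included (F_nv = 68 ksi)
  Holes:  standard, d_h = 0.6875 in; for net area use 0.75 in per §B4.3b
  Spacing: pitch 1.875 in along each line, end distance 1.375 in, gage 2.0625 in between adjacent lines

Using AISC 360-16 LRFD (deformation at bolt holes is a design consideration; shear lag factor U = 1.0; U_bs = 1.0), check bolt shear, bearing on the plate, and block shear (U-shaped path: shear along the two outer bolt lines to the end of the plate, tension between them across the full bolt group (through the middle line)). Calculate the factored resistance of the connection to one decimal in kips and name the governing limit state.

54.9 kips (block shear governs)

Bolt shear: A_b = π(0.625)²/4 = 0.3068 in². φR_n = 0.75 × 68 × 0.3068 × 6 × 1 = 93.9 kips.
Bearing (0.25 in plate, F_u = 58 ksi): end bolts L_c = 1.375 − 0.6875/2 = 1.03125, R_n = min(1.2×1.03125×0.25×58, 2.4×0.625×0.25×58) = 17.944 kips/bolt; interior L_c = 1.875 − 0.6875 = 1.1875, R_n = 20.663 kips/bolt. φR_n = 0.75 × (3×17.944 + 3×20.663) = 86.9 kips.
Block shear: shear path 2×[1.375+1×1.875] = 2×3.25 in, A_gv = 1.625, A_nv = 2×(3.25 − 1.5×0.75)×0.25 = 1.0625 in²; tension across gage: (4.125 − 2×0.75)×0.25 = 0.65625 in². R_n = min(0.6×58×1.0625, 0.6×36×1.625) + 1.0×58×0.65625 = min(36.975, 35.1) + 38.063 = 73.163 kips. φR_n = 0.75 × 73.163 = 54.9 kips.
Governing: min(93.9, 86.9, 54.9) = 54.9 kips → block shear.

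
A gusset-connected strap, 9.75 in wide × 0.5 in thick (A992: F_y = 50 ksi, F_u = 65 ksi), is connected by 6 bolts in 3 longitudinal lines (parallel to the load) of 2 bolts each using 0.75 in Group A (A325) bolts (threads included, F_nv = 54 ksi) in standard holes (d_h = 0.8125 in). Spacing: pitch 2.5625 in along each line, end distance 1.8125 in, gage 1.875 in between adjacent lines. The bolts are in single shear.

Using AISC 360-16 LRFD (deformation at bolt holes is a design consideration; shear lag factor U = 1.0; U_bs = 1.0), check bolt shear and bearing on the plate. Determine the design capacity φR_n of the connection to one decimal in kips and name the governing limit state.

Bolt shear: A_b = π(0.75)²/4 = 0.44179 in². φR_n = 0.75 × 54 × 0.44179 × 6 × 1 = 107.4 kips.
Bearing (0.5 in plate, F_u = 65 ksi): end bolts L_c = 1.8125 − 0.8125/2 = 1.40625, R_n = min(1.2×1.40625×0.5×65, 2.4×0.75×0.5×65) = 54.844 kips/bolt; interior L_c = 2.5625 − 0.8125 = 1.75, R_n = 58.5 kips/bolt. φR_n = 0.75 × (3×54.844 + 3×58.5) = 255.0 kips.
Governing: min(107.4, 255.0) = 107.4 kips → bolt shear.

107.4 kips (bolt shear governs)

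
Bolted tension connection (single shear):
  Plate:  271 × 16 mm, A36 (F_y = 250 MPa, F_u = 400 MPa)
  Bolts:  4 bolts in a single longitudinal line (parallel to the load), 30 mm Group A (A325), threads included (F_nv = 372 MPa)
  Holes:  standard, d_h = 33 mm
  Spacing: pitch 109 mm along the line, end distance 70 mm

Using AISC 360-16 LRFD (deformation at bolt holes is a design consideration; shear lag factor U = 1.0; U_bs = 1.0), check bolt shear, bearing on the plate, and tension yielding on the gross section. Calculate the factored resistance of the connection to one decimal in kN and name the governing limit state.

788.9 kN (bolt shear governs)

Bolt shear: A_b = π(30)²/4 = 706.86 mm². φR_n = 0.75 × 372 × 706.86 × 4 × 1 = 788.9 kN.
Bearing (16 mm plate, F_u = 400 MPa): end bolts L_c = 70 − 33/2 = 53.5, R_n = min(1.2×53.5×16×400, 2.4×30×16×400) = 410.88 kN/bolt; interior L_c = 109 − 33 = 76, R_n = 460.8 kN/bolt. φR_n = 0.75 × (1×410.88 + 3×460.8) = 1345.0 kN.
Tension yield (gross): A_g = 271×16 = 4336 mm². φR_n = 0.90 × 250 × 4336 = 975.6 kN.
Governing: min(788.9, 1345.0, 975.6) = 788.9 kN → bolt shear.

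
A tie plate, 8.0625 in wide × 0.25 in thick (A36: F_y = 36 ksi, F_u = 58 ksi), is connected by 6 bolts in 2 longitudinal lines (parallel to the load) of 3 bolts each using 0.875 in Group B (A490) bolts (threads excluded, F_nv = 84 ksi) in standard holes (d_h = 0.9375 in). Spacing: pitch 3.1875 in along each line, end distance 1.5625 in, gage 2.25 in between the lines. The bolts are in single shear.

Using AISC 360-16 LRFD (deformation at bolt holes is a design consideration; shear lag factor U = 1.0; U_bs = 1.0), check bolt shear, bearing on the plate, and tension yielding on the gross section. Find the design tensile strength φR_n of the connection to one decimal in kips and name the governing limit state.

65.3 kips (gross-section yield governs)

Bolt shear: A_b = π(0.875)²/4 = 0.60132 in². φR_n = 0.75 × 84 × 0.60132 × 6 × 1 = 227.3 kips.
Bearing (0.25 in plate, F_u = 58 ksi): end bolts L_c = 1.5625 − 0.9375/2 = 1.09375, R_n = min(1.2×1.09375×0.25×58, 2.4×0.875×0.25×58) = 19.031 kips/bolt; interior L_c = 3.1875 − 0.9375 = 2.25, R_n = 30.45 kips/bolt. φR_n = 0.75 × (2×19.031 + 4×30.45) = 119.9 kips.
Tension yield (gross): A_g = 8.0625×0.25 = 2.0156 in². φR_n = 0.90 × 36 × 2.0156 = 65.3 kips.
Governing: min(227.3, 119.9, 65.3) = 65.3 kips → gross-section yield.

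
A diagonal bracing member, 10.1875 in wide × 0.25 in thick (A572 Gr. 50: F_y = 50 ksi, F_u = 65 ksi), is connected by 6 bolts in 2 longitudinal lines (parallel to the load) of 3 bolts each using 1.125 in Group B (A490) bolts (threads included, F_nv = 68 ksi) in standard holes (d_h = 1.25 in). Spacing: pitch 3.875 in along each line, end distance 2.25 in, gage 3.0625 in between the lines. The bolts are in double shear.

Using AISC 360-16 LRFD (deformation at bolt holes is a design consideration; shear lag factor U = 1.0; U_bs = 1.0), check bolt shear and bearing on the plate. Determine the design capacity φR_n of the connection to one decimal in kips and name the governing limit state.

Bolt shear: A_b = π(1.125)²/4 = 0.99402 in². φR_n = 0.75 × 68 × 0.99402 × 6 × 2 = 608.3 kips.
Bearing (0.25 in plate, F_u = 65 ksi): end bolts L_c = 2.25 − 1.25/2 = 1.625, R_n = min(1.2×1.625×0.25×65, 2.4×1.125×0.25×65) = 31.688 kips/bolt; interior L_c = 3.875 − 1.25 = 2.625, R_n = 43.875 kips/bolt. φR_n = 0.75 × (2×31.688 + 4×43.875) = 179.2 kips.
Governing: min(608.3, 179.2) = 179.2 kips → bearing.

179.2 kips (bearing governs)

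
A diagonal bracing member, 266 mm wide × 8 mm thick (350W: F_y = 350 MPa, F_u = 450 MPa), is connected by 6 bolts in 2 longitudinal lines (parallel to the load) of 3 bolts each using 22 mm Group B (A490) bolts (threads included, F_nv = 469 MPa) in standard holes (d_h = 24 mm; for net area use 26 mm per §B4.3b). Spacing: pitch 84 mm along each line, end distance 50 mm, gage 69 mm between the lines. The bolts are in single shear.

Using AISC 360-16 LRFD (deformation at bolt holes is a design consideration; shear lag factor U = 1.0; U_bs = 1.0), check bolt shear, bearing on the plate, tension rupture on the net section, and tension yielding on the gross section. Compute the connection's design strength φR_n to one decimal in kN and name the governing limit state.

Bolt shear: A_b = π(22)²/4 = 380.13 mm². φR_n = 0.75 × 469 × 380.13 × 6 × 1 = 802.3 kN.
Bearing (8 mm plate, F_u = 450 MPa): end bolts L_c = 50 − 24/2 = 38, R_n = min(1.2×38×8×450, 2.4×22×8×450) = 164.16 kN/bolt; interior L_c = 84 − 24 = 60, R_n = 190.08 kN/bolt. φR_n = 0.75 × (2×164.16 + 4×190.08) = 816.5 kN.
Tension rupture (net): A_n = (266 − 2×26)×8 = 1712 mm² (U = 1.0, A_e = A_n). φR_n = 0.75 × 450 × 1712 = 577.8 kN.
Tension yield (gross): A_g = 266×8 = 2128 mm². φR_n = 0.90 × 350 × 2128 = 670.3 kN.
Governing: min(802.3, 816.5, 577.8, 670.3) = 577.8 kN → net-section rupture.

577.8 kN (net-section rupture governs)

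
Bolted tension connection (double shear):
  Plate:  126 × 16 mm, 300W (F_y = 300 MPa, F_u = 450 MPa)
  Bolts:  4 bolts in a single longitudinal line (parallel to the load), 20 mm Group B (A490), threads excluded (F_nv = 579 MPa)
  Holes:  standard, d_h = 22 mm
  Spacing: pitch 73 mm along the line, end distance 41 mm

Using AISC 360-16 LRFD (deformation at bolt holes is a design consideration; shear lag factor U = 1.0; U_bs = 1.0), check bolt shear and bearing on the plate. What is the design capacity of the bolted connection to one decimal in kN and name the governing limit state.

972.0 kN (bearing governs)

Bolt shear: A_b = π(20)²/4 = 314.16 mm². φR_n = 0.75 × 579 × 314.16 × 4 × 2 = 1091.4 kN.
Bearing (16 mm plate, F_u = 450 MPa): end bolts L_c = 41 − 22/2 = 30, R_n = min(1.2×30×16×450, 2.4×20×16×450) = 259.2 kN/bolt; interior L_c = 73 − 22 = 51, R_n = 345.6 kN/bolt. φR_n = 0.75 × (1×259.2 + 3×345.6) = 972.0 kN.
Governing: min(1091.4, 972.0) = 972.0 kN → bearing.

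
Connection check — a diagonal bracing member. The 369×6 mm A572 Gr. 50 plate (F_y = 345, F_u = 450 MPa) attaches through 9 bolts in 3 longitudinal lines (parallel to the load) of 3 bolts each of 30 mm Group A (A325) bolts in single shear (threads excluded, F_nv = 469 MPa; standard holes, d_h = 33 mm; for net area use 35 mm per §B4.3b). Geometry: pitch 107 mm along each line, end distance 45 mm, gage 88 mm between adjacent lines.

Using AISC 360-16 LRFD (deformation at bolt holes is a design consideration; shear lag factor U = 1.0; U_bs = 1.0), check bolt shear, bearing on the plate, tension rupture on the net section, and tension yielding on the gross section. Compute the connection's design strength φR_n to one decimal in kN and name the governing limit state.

534.6 kN (net-section rupture governs)

Bolt shear: A_b = π(30)²/4 = 706.86 mm². φR_n = 0.75 × 469 × 706.86 × 9 × 1 = 2237.7 kN.
Bearing (6 mm plate, F_u = 450 MPa): end bolts L_c = 45 − 33/2 = 28.5, R_n = min(1.2×28.5×6×450, 2.4×30×6×450) = 92.34 kN/bolt; interior L_c = 107 − 33 = 74, R_n = 194.4 kN/bolt. φR_n = 0.75 × (3×92.34 + 6×194.4) = 1082.6 kN.
Tension rupture (net): A_n = (369 − 3×35)×6 = 1584 mm² (U = 1.0, A_e = A_n). φR_n = 0.75 × 450 × 1584 = 534.6 kN.
Tension yield (gross): A_g = 369×6 = 2214 mm². φR_n = 0.90 × 345 × 2214 = 687.4 kN.
Governing: min(2237.7, 1082.6, 534.6, 687.4) = 534.6 kN → net-section rupture.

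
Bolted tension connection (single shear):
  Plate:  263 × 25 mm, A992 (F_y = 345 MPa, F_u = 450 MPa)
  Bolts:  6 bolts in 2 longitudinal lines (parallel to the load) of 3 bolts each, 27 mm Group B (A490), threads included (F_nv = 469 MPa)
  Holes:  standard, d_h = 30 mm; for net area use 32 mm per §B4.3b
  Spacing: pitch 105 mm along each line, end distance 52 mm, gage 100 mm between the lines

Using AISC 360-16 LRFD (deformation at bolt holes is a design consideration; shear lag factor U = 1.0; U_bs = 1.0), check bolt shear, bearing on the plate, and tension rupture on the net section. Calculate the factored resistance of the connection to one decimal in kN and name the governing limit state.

1208.4 kN (bolt shear governs)

Bolt shear: A_b = π(27)²/4 = 572.56 mm². φR_n = 0.75 × 469 × 572.56 × 6 × 1 = 1208.4 kN.
Bearing (25 mm plate, F_u = 450 MPa): end bolts L_c = 52 − 30/2 = 37, R_n = min(1.2×37×25×450, 2.4×27×25×450) = 499.5 kN/bolt; interior L_c = 105 − 30 = 75, R_n = 729 kN/bolt. φR_n = 0.75 × (2×499.5 + 4×729) = 2936.3 kN.
Tension rupture (net): A_n = (263 − 2×32)×25 = 4975 mm² (U = 1.0, A_e = A_n). φR_n = 0.75 × 450 × 4975 = 1679.1 kN.
Governing: min(1208.4, 2936.3, 1679.1) = 1208.4 kN → bolt shear.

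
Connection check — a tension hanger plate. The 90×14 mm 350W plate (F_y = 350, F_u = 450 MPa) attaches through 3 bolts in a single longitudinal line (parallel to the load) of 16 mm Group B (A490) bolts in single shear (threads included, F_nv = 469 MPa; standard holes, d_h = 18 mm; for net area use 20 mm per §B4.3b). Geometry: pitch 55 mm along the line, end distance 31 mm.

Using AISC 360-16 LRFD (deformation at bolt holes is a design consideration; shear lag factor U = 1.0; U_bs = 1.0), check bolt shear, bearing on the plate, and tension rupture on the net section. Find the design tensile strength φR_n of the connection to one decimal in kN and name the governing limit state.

212.2 kN (bolt shear governs)

Bolt shear: A_b = π(16)²/4 = 201.06 mm². φR_n = 0.75 × 469 × 201.06 × 3 × 1 = 212.2 kN.
Bearing (14 mm plate, F_u = 450 MPa): end bolts L_c = 31 − 18/2 = 22, R_n = min(1.2×22×14×450, 2.4×16×14×450) = 166.32 kN/bolt; interior L_c = 55 − 18 = 37, R_n = 241.92 kN/bolt. φR_n = 0.75 × (1×166.32 + 2×241.92) = 487.6 kN.
Tension rupture (net): A_n = (90 − 1×20)×14 = 980 mm² (U = 1.0, A_e = A_n). φR_n = 0.75 × 450 × 980 = 330.8 kN.
Governing: min(212.2, 487.6, 330.8) = 212.2 kN → bolt shear.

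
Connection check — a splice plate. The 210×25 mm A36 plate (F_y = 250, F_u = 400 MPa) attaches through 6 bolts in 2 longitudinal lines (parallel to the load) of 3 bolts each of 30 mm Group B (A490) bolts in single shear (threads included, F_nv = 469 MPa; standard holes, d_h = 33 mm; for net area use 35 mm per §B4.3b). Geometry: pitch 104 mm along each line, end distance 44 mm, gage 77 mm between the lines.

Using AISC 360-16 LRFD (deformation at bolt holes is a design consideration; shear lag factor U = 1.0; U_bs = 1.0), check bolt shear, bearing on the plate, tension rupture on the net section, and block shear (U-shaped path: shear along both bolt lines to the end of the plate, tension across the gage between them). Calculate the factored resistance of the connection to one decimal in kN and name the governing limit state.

1050.0 kN (net-section rupture governs)

Bolt shear: A_b = π(30)²/4 = 706.86 mm². φR_n = 0.75 × 469 × 706.86 × 6 × 1 = 1491.8 kN.
Bearing (25 mm plate, F_u = 400 MPa): end bolts L_c = 44 − 33/2 = 27.5, R_n = min(1.2×27.5×25×400, 2.4×30×25×400) = 330 kN/bolt; interior L_c = 104 − 33 = 71, R_n = 720 kN/bolt. φR_n = 0.75 × (2×330 + 4×720) = 2655.0 kN.
Tension rupture (net): A_n = (210 − 2×35)×25 = 3500 mm² (U = 1.0, A_e = A_n). φR_n = 0.75 × 400 × 3500 = 1050.0 kN.
Block shear: shear path 2×[44+2×104] = 2×252 mm, A_gv = 12600, A_nv = 2×(252 − 2.5×35)×25 = 8225 mm²; tension across gage: (77 − 1×35)×25 = 1050 mm². R_n = min(0.6×400×8225, 0.6×250×12600) + 1.0×400×1050 = min(1974, 1890) + 420 = 2310 kN. φR_n = 0.75 × 2310 = 1732.5 kN.
Governing: min(1491.8, 2655.0, 1050.0, 1732.5) = 1050.0 kN → net-section rupture.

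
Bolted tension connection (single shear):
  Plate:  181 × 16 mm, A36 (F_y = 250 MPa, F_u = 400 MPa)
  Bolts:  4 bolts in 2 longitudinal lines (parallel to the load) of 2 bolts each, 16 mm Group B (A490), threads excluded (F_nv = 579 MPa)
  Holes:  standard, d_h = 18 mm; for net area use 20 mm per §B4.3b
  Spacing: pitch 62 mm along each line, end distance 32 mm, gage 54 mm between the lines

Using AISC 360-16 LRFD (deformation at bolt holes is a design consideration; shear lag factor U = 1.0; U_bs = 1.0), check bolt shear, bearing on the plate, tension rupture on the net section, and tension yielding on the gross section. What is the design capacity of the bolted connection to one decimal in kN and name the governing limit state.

Bolt shear: A_b = π(16)²/4 = 201.06 mm². φR_n = 0.75 × 579 × 201.06 × 4 × 1 = 349.2 kN.
Bearing (16 mm plate, F_u = 400 MPa): end bolts L_c = 32 − 18/2 = 23, R_n = min(1.2×23×16×400, 2.4×16×16×400) = 176.64 kN/bolt; interior L_c = 62 − 18 = 44, R_n = 245.76 kN/bolt. φR_n = 0.75 × (2×176.64 + 2×245.76) = 633.6 kN.
Tension rupture (net): A_n = (181 − 2×20)×16 = 2256 mm² (U = 1.0, A_e = A_n). φR_n = 0.75 × 400 × 2256 = 676.8 kN.
Tension yield (gross): A_g = 181×16 = 2896 mm². φR_n = 0.90 × 250 × 2896 = 651.6 kN.
Governing: min(349.2, 633.6, 676.8, 651.6) = 349.2 kN → bolt shear.

349.2 kN (bolt shear governs)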